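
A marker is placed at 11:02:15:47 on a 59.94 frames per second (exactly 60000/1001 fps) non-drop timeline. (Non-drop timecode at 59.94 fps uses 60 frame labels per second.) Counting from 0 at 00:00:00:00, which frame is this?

frame 2384147

Total seconds to the label: (11 × 3600 + 2 × 60 + 15) = 39735.
Frame index = 39735 × 60 + 47 = 2384147.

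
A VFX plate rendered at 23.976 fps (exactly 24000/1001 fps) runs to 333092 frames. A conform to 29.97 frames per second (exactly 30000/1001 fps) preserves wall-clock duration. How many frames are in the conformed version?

416365 frames

Target frames = source frames × (target rate / source rate) = 333092 × (30000/1001)/(24000/1001) = 333092 × 5/4 = 416365.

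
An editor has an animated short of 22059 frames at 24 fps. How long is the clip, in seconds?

Running time = 22059 / (24) = 919.125 s.

919.125 seconds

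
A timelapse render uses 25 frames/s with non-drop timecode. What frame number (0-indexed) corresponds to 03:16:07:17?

frame 294192

Total seconds to the label: (3 × 3600 + 16 × 60 + 7) = 11767.
Frame index = 11767 × 25 + 17 = 294192.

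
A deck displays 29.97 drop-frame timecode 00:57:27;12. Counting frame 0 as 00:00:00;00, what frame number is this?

103318

As if non-drop at 30 labels/s: (0 × 3600 + 57 × 60 + 27) × 30 + 12 = 103422.
Minute boundaries passed: 57; those not divisible by 10: 57 − 5 = 52; dropped labels = 2 × 52 = 104.
Actual frame index = 103422 − 104 = 103318.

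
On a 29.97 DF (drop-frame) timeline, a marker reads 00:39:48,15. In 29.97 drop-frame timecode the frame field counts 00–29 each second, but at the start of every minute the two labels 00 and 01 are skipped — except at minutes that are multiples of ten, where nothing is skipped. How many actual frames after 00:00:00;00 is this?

71583

Complete 10-minute blocks: 3, each 17982 frames → 53946.
Remaining 9 whole minutes in the current block: 1800 + 8 × 1798 = 16184 frames.
Within the current minute: 48 × 30 + 15 − 2 = 1453 (labels ;00/;01 skipped at this minute). Total = 53946 + 16184 + 1453 = 71583.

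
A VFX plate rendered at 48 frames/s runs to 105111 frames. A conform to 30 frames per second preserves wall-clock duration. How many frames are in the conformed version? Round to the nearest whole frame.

Frames at target rate = 105111 × (30) / (48) = 525555/8 ≈ 65694.375.
Nearest whole frame: 65694.

65694 frames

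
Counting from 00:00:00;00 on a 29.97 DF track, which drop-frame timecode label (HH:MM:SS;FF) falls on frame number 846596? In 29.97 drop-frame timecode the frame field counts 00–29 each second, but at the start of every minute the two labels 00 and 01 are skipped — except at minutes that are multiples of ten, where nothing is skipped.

07:50:48;02

Each 10-minute DF block holds 10 × 60 × 30 − 9 × 2 = 17982 frames. 846596 ÷ 17982 → 47 full blocks, remainder 1442.
Within the partial block the first minute is 1800 frames and each further minute 1798, so 0 further minute boundaries passed. Total skipped labels = 18 × 47 + 2 × 0 = 846.
Non-drop label index = 846596 + 846 = 847442; at 30 labels/s that is 07:50:48:02, i.e. DF 07:50:48;02.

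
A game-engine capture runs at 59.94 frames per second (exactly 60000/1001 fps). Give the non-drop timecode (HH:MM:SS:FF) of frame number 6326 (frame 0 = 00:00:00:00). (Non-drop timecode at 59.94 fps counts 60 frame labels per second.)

6326 ÷ 60 = 105 full seconds, remainder 26 frames.
105 s = 0 h 1 min 45 s.
Timecode: 00:01:45:26.

00:01:45:26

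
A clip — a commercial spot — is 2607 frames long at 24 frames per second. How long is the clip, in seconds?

108.625 seconds

Running time = 2607 / (24) = 108.625 s.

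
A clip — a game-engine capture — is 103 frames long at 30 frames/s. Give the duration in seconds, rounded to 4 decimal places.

Running time = 103 × 1/30 = 103/30 s ≈ 3.4333 s.

3.4333 seconds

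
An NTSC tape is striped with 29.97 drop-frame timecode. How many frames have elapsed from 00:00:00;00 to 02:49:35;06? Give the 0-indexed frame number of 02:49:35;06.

304950

Complete 10-minute blocks: 16, each 17982 frames → 287712.
Remaining 9 whole minutes in the current block: 1800 + 8 × 1798 = 16184 frames.
Within the current minute: 35 × 30 + 6 − 2 = 1054 (labels ;00/;01 skipped at this minute). Total = 287712 + 16184 + 1054 = 304950.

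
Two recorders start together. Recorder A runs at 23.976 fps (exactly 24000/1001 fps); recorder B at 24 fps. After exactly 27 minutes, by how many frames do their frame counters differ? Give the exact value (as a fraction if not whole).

38880/1001 frames

27 min = 1620 s.
A emits 24000/1001 × 1620 = 38880000/1001 frames; B emits 24 × 1620 = 38880.
Difference = 38880/1001 frames (≈ 38.8412); B is ahead of A.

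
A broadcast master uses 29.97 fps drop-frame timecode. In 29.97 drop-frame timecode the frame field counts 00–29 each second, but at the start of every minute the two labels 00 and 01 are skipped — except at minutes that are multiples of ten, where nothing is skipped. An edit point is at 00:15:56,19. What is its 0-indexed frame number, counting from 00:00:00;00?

As if non-drop at 30 labels/s: (0 × 3600 + 15 × 60 + 56) × 30 + 19 = 28699.
Minute boundaries passed: 15; those not divisible by 10: 15 − 1 = 14; dropped labels = 2 × 14 = 28.
Actual frame index = 28699 − 28 = 28671.

28671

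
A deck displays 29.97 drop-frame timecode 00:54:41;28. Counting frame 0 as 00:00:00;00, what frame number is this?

98360

As if non-drop at 30 labels/s: (0 × 3600 + 54 × 60 + 41) × 30 + 28 = 98458.
Minute boundaries passed: 54; those not divisible by 10: 54 − 5 = 49; dropped labels = 2 × 49 = 98.
Actual frame index = 98458 − 98 = 98360.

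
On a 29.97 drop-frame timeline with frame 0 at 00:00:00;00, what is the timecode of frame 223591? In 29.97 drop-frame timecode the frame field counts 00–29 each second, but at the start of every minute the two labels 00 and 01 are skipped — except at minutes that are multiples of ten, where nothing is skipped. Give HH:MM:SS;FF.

02:04:20;15

Ten DF minutes hold 17982 frames, so frame 223591 lies in block 12 (frames 215784–233765) with 7807 frames into that block.
The block's first minute is 1800 frames and the rest 1798 each; 7807 frames reaches minute 4, so 12 × 18 + 4 × 2 = 224 labels have been skipped so far.
Adding those back, label number 223591 + 224 = 223815 at 30 labels/s is 7460 s + 15 f = 2 h 4 min 20 s frame 15, i.e. 02:04:20;15.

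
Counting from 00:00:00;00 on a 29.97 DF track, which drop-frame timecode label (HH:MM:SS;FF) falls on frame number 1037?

00:00:34;17

Ten DF minutes hold 17982 frames, so frame 1037 lies in block 0 (frames 0–17981) with 1037 frames into that block.
The block's first minute is 1800 frames and the rest 1798 each; 1037 frames reaches minute 0, so 0 × 18 + 0 × 2 = 0 labels have been skipped so far.
Adding those back, label number 1037 + 0 = 1037 at 30 labels/s is 34 s + 17 f = 0 h 0 min 34 s frame 17, i.e. 00:00:34;17.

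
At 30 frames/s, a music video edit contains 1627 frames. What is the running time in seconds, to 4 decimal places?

54.2333 seconds

Running time = 1627 × 1/30 = 1627/30 s ≈ 54.2333 s.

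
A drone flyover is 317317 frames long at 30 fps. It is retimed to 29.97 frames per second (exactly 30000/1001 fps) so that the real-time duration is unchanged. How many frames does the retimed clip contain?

317000 frames

Target frames = source frames × (target rate / source rate) = 317317 × (30000/1001)/(30) = 317317 × 1000/1001 = 317000.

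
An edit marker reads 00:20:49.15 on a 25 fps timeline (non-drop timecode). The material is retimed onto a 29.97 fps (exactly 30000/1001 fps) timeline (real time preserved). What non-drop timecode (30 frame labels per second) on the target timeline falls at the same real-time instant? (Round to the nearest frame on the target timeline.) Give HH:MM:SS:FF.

00:20:48:11

Source frame index: (0×3600 + 20×60 + 49) × 25 + 15 = 31240.
Real time: 31240 / (25) = 6248/5 s.
Target frame: (6248/5) × (30000/1001) = 3408000/91 ≈ 37450.549 → 37451.
At 30 labels/s: frame 37451 → 00:20:48:11.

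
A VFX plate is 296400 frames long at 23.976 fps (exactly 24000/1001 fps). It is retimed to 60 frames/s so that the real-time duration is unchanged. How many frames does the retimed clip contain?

741741 frames

Target frames = source frames × (target rate / source rate) = 296400 × (60)/(24000/1001) = 296400 × 1001/400 = 741741.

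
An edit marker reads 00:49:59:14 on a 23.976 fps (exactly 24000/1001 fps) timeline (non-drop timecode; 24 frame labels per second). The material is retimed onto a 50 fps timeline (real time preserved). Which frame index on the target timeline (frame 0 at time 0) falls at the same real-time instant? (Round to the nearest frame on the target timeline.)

Source frame index: (0×3600 + 49×60 + 59) × 24 + 14 = 71990.
Real time: 71990 / (24000/1001) = 7206199/2400 s.
Target frame: (7206199/2400) × (50) = 7206199/48 ≈ 150129.146 → 150129.

frame 150129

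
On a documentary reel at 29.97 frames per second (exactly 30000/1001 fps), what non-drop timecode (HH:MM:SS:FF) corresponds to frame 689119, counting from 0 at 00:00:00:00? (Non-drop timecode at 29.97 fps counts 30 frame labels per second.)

689119 ÷ 30 = 22970 full seconds, remainder 19 frames.
22970 s = 6 h 22 min 50 s.
Timecode: 06:22:50:19.

06:22:50:19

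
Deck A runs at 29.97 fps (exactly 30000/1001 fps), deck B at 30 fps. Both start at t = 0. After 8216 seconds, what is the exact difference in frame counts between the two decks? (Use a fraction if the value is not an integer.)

18960/77 frames

A emits 30000/1001 × 8216 = 18960000/77 frames; B emits 30 × 8216 = 246480.
Difference = 18960/77 frames (≈ 246.2338); B is ahead of A.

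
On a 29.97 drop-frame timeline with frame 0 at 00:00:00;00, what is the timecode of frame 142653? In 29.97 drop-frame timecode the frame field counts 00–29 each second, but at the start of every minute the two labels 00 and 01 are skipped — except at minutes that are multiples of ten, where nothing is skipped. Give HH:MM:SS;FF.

01:19:19;27

Ten DF minutes hold 17982 frames, so frame 142653 lies in block 7 (frames 125874–143855) with 16779 frames into that block.
The block's first minute is 1800 frames and the rest 1798 each; 16779 frames reaches minute 9, so 7 × 18 + 9 × 2 = 144 labels have been skipped so far.
Adding those back, label number 142653 + 144 = 142797 at 30 labels/s is 4759 s + 27 f = 1 h 19 min 19 s frame 27, i.e. 01:19:19;27.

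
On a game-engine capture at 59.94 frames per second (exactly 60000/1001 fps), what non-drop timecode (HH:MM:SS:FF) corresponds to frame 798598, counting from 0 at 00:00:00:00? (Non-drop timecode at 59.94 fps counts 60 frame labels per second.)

798598 ÷ 60 = 13309 full seconds, remainder 58 frames.
13309 s = 3 h 41 min 49 s.
Timecode: 03:41:49:58.

03:41:49:58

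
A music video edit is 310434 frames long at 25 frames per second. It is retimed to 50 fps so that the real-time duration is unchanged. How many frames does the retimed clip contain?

Target frames = source frames × (target rate / source rate) = 310434 × (50)/(25) = 310434 × 2 = 620868.

620868 frames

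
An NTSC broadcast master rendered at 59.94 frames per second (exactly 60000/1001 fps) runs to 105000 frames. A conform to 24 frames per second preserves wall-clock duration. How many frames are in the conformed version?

42042 frames

Target frames = source frames × (target rate / source rate) = 105000 × (24)/(60000/1001) = 105000 × 1001/2500 = 42042.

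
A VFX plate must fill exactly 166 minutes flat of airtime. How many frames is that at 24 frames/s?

166 min = 9960 s.
Frames = 9960 × 24 = 239040.

239040 frames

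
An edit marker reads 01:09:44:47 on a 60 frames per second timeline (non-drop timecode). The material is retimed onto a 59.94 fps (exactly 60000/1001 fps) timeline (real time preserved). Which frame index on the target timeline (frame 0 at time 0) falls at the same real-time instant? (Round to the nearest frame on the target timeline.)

Source frame index: (1×3600 + 9×60 + 44) × 60 + 47 = 251087.
Real time: 251087 / (60) = 251087/60 s.
Target frame: (251087/60) × (60000/1001) = 251087000/1001 ≈ 250836.164 → 250836.

frame 250836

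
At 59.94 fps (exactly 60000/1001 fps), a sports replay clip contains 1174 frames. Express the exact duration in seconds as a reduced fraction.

Running time = 1174 ÷ (60000/1001) = 1174 × 1001/60000 = 587587/30000 s.

587587/30000 seconds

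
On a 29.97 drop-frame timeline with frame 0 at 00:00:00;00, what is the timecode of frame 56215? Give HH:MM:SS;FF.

Ten DF minutes hold 17982 frames, so frame 56215 lies in block 3 (frames 53946–71927) with 2269 frames into that block.
The block's first minute is 1800 frames and the rest 1798 each; 2269 frames reaches minute 1, so 3 × 18 + 1 × 2 = 56 labels have been skipped so far.
Adding those back, label number 56215 + 56 = 56271 at 30 labels/s is 1875 s + 21 f = 0 h 31 min 15 s frame 21, i.e. 00:31:15;21.

00:31:15;21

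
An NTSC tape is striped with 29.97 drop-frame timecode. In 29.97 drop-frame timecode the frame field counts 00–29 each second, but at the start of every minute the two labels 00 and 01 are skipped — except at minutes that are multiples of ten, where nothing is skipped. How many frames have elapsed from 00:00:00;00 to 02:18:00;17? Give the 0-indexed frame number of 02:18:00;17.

Complete 10-minute blocks: 13, each 17982 frames → 233766.
Remaining 8 whole minutes in the current block: 1800 + 7 × 1798 = 14386 frames.
Within the current minute: 0 × 30 + 17 − 2 = 15 (labels ;00/;01 skipped at this minute). Total = 233766 + 14386 + 15 = 248167.

248167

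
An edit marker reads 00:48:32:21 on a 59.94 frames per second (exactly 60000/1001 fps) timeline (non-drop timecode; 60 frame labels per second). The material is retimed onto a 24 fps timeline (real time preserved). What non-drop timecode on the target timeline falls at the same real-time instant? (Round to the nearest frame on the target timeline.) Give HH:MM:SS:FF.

Source frame index: (0×3600 + 48×60 + 32) × 60 + 21 = 174741.
Real time: 174741 / (60000/1001) = 58305247/20000 s.
Target frame: (58305247/20000) × (24) = 174915741/2500 ≈ 69966.296 → 69966.
At 24 labels/s: frame 69966 → 00:48:35:06.

00:48:35:06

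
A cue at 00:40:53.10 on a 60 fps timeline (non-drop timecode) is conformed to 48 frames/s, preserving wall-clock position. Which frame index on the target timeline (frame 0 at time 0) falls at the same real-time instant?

frame 117752

Source frame index: (0×3600 + 40×60 + 53) × 60 + 10 = 147190.
Real time: 147190 / (60) = 14719/6 s.
Target frame: (14719/6) × (48) = 117752.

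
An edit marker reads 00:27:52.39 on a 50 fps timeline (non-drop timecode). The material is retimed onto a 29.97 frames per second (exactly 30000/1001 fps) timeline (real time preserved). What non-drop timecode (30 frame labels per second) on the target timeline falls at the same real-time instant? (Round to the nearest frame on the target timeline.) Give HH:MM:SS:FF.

00:27:51:03

Source frame index: (0×3600 + 27×60 + 52) × 50 + 39 = 83639.
Real time: 83639 / (50) = 83639/50 s.
Target frame: (83639/50) × (30000/1001) = 50183400/1001 ≈ 50133.267 → 50133.
At 30 labels/s: frame 50133 → 00:27:51:03.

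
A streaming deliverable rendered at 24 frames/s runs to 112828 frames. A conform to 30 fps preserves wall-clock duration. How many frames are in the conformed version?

Frames at target rate = 112828 × (30) / (24) = 141035.

141035 frames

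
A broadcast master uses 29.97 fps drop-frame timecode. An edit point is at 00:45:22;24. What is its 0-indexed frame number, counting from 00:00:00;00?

Complete 10-minute blocks: 4, each 17982 frames → 71928.
Remaining 5 whole minutes in the current block: 1800 + 4 × 1798 = 8992 frames.
Within the current minute: 22 × 30 + 24 − 2 = 682 (labels ;00/;01 skipped at this minute). Total = 71928 + 8992 + 682 = 81602.

81602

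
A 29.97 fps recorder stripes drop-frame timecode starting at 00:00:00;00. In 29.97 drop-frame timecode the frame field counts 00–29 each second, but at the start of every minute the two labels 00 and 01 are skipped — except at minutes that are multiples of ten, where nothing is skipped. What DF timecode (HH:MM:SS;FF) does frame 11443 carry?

00:06:21;25

Ten DF minutes hold 17982 frames, so frame 11443 lies in block 0 (frames 0–17981) with 11443 frames into that block.
The block's first minute is 1800 frames and the rest 1798 each; 11443 frames reaches minute 6, so 0 × 18 + 6 × 2 = 12 labels have been skipped so far.
Adding those back, label number 11443 + 12 = 11455 at 30 labels/s is 381 s + 25 f = 0 h 6 min 21 s frame 25, i.e. 00:06:21;25.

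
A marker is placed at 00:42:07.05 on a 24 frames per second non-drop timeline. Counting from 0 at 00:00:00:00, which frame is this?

frame 60653

Total seconds to the label: (0 × 3600 + 42 × 60 + 7) = 2527.
Frame index = 2527 × 24 + 5 = 60653.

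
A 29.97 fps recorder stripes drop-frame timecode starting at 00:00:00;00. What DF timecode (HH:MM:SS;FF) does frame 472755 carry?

Each 10-minute DF block holds 10 × 60 × 30 − 9 × 2 = 17982 frames. 472755 ÷ 17982 → 26 full blocks, remainder 5223.
Within the partial block the first minute is 1800 frames and each further minute 1798, so 2 further minute boundaries passed. Total skipped labels = 18 × 26 + 2 × 2 = 472.
Non-drop label index = 472755 + 472 = 473227; at 30 labels/s that is 04:22:54:07, i.e. DF 04:22:54;07.

04:22:54;07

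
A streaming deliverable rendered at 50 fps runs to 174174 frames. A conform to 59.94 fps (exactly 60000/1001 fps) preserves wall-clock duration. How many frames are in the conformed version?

Target frames = source frames × (target rate / source rate) = 174174 × (60000/1001)/(50) = 174174 × 1200/1001 = 208800.

208800 frames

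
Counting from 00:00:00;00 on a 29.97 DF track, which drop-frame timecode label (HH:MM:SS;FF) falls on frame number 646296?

Each 10-minute DF block holds 10 × 60 × 30 − 9 × 2 = 17982 frames. 646296 ÷ 17982 → 35 full blocks, remainder 16926.
Within the partial block the first minute is 1800 frames and each further minute 1798, so 9 further minute boundaries passed. Total skipped labels = 18 × 35 + 2 × 9 = 648.
Non-drop label index = 646296 + 648 = 646944; at 30 labels/s that is 05:59:24:24, i.e. DF 05:59:24;24.

05:59:24;24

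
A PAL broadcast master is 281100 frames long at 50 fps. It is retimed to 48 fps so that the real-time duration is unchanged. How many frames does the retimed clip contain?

269856 frames

Target frames = source frames × (target rate / source rate) = 281100 × (48)/(50) = 281100 × 24/25 = 269856.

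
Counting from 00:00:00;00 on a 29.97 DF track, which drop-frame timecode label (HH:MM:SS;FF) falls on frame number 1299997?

12:02:56;17

Each 10-minute DF block holds 10 × 60 × 30 − 9 × 2 = 17982 frames. 1299997 ÷ 17982 → 72 full blocks, remainder 5293.
Within the partial block the first minute is 1800 frames and each further minute 1798, so 2 further minute boundaries passed. Total skipped labels = 18 × 72 + 2 × 2 = 1300.
Non-drop label index = 1299997 + 1300 = 1301297; at 30 labels/s that is 12:02:56:17, i.e. DF 12:02:56;17.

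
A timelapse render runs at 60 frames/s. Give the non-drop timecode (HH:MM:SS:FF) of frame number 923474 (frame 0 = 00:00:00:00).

923474 ÷ 60 = 15391 full seconds, remainder 14 frames.
15391 s = 4 h 16 min 31 s.
Timecode: 04:16:31:14.

04:16:31:14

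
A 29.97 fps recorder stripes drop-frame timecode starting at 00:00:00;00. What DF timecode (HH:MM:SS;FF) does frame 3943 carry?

Each 10-minute DF block holds 10 × 60 × 30 − 9 × 2 = 17982 frames. 3943 ÷ 17982 → 0 full blocks, remainder 3943.
Within the partial block the first minute is 1800 frames and each further minute 1798, so 2 further minute boundaries passed. Total skipped labels = 18 × 0 + 2 × 2 = 4.
Non-drop label index = 3943 + 4 = 3947; at 30 labels/s that is 00:02:11:17, i.e. DF 00:02:11;17.

00:02:11;17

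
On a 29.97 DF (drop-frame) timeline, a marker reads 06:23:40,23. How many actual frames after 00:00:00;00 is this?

Complete 10-minute blocks: 38, each 17982 frames → 683316.
Remaining 3 whole minutes in the current block: 1800 + 2 × 1798 = 5396 frames.
Within the current minute: 40 × 30 + 23 − 2 = 1221 (labels ;00/;01 skipped at this minute). Total = 683316 + 5396 + 1221 = 689933.

689933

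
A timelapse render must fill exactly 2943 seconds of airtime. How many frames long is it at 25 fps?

Frames = 2943 × 25 = 73575.

73575 frames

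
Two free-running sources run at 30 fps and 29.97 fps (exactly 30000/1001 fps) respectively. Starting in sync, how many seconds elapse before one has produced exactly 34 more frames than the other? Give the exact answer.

The gap grows by |30000/1001 − 30| = 30/1001 frames per second.
Time for a 34-frame gap: 34 ÷ (30/1001) = 17017/15 s.

17017/15 seconds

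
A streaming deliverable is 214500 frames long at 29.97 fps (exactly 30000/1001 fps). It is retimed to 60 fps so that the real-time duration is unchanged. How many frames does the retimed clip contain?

429429 frames

Target frames = source frames × (target rate / source rate) = 214500 × (60)/(30000/1001) = 214500 × 1001/500 = 429429.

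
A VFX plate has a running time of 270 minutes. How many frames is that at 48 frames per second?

270 min = 16200 s.
Frames = 16200 × 48 = 777600.

777600 frames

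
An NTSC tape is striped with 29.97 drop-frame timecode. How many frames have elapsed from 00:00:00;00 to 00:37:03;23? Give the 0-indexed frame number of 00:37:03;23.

66645

Complete 10-minute blocks: 3, each 17982 frames → 53946.
Remaining 7 whole minutes in the current block: 1800 + 6 × 1798 = 12588 frames.
Within the current minute: 3 × 30 + 23 − 2 = 111 (labels ;00/;01 skipped at this minute). Total = 53946 + 12588 + 111 = 66645.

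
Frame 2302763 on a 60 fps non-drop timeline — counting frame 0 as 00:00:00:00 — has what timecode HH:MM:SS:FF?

10:39:39:23

2302763 ÷ 60 = 38379 full seconds, remainder 23 frames.
38379 s = 10 h 39 min 39 s.
Timecode: 10:39:39:23.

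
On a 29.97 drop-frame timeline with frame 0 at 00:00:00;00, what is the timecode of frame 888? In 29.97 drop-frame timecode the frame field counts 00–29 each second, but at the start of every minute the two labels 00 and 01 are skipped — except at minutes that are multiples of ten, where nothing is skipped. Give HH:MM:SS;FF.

00:00:29;18

Each 10-minute DF block holds 10 × 60 × 30 − 9 × 2 = 17982 frames. 888 ÷ 17982 → 0 full blocks, remainder 888.
Within the partial block the first minute is 1800 frames and each further minute 1798, so 0 further minute boundaries passed. Total skipped labels = 18 × 0 + 2 × 0 = 0.
Non-drop label index = 888 + 0 = 888; at 30 labels/s that is 00:00:29:18, i.e. DF 00:00:29;18.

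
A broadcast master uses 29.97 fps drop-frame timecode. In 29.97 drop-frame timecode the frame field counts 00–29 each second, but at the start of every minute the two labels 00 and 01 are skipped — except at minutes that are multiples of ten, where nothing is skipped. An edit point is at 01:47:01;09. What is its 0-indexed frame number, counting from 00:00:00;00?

192445

As if non-drop at 30 labels/s: (1 × 3600 + 47 × 60 + 1) × 30 + 9 = 192639.
Minute boundaries passed: 107; those not divisible by 10: 107 − 10 = 97; dropped labels = 2 × 97 = 194.
Actual frame index = 192639 − 194 = 192445.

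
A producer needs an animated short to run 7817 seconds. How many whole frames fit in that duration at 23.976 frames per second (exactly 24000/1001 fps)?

Frames = 7817 × 24000/1001 = 187608000/1001 ≈ 187420.5794.
Complete frames: 187420.

187420 frames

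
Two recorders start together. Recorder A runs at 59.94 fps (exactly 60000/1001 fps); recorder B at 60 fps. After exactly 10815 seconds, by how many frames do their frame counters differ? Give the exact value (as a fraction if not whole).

A emits 60000/1001 × 10815 = 92700000/143 frames; B emits 60 × 10815 = 648900.
Difference = 92700/143 frames (≈ 648.2517); B is ahead of A.

92700/143 frames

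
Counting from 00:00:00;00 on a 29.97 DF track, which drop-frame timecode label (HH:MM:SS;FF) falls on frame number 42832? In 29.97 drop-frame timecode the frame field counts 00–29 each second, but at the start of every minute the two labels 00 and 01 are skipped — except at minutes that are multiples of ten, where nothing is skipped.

00:23:49;04

Ten DF minutes hold 17982 frames, so frame 42832 lies in block 2 (frames 35964–53945) with 6868 frames into that block.
The block's first minute is 1800 frames and the rest 1798 each; 6868 frames reaches minute 3, so 2 × 18 + 3 × 2 = 42 labels have been skipped so far.
Adding those back, label number 42832 + 42 = 42874 at 30 labels/s is 1429 s + 4 f = 0 h 23 min 49 s frame 4, i.e. 00:23:49;04.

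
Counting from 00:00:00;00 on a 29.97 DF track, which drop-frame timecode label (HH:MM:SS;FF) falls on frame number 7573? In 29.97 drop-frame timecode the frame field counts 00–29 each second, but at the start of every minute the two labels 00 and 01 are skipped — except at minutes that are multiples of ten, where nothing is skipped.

00:04:12;21

Ten DF minutes hold 17982 frames, so frame 7573 lies in block 0 (frames 0–17981) with 7573 frames into that block.
The block's first minute is 1800 frames and the rest 1798 each; 7573 frames reaches minute 4, so 0 × 18 + 4 × 2 = 8 labels have been skipped so far.
Adding those back, label number 7573 + 8 = 7581 at 30 labels/s is 252 s + 21 f = 0 h 4 min 12 s frame 21, i.e. 00:04:12;21.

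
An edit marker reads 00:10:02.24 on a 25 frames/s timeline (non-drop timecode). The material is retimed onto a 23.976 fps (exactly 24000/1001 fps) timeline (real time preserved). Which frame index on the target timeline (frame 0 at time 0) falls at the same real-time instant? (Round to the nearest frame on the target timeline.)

Source frame index: (0×3600 + 10×60 + 2) × 25 + 24 = 15074.
Real time: 15074 / (25) = 15074/25 s.
Target frame: (15074/25) × (24000/1001) = 14471040/1001 ≈ 14456.583 → 14457.

frame 14457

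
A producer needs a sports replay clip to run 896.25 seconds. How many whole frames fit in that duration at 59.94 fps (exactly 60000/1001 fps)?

53721 frames

Frames = 896.25 × 60000/1001 = 53775000/1001 ≈ 53721.2787.
Complete frames: 53721.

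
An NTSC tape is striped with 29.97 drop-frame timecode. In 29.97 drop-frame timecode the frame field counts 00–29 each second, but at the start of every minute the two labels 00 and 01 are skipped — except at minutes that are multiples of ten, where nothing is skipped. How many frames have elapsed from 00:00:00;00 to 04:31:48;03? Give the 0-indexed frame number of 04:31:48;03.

As if non-drop at 30 labels/s: (4 × 3600 + 31 × 60 + 48) × 30 + 3 = 489243.
Minute boundaries passed: 271; those not divisible by 10: 271 − 27 = 244; dropped labels = 2 × 244 = 488.
Actual frame index = 489243 − 488 = 488755.

488755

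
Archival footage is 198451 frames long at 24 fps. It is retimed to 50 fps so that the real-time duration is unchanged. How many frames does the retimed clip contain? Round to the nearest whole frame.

Frames at target rate = 198451 × (50) / (24) = 4961275/12 ≈ 413439.583.
Nearest whole frame: 413440.

413440 frames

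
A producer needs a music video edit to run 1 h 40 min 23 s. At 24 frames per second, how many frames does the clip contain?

1 h 40 min 23 s = 6023 s.
Frames = 6023 × 24 = 144552.

144552 frames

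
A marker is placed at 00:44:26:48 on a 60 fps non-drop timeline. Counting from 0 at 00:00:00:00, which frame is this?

160008

Total seconds to the label: (0 × 3600 + 44 × 60 + 26) = 2666.
Frame index = 2666 × 60 + 48 = 160008.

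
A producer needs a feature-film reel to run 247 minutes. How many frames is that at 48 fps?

711360 frames

247 min = 14820 s.
Frames = 14820 × 48 = 711360.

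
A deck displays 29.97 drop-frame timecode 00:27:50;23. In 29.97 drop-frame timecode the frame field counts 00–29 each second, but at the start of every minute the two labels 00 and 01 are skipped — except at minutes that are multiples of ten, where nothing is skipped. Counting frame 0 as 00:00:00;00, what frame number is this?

50073

Complete 10-minute blocks: 2, each 17982 frames → 35964.
Remaining 7 whole minutes in the current block: 1800 + 6 × 1798 = 12588 frames.
Within the current minute: 50 × 30 + 23 − 2 = 1521 (labels ;00/;01 skipped at this minute). Total = 35964 + 12588 + 1521 = 50073.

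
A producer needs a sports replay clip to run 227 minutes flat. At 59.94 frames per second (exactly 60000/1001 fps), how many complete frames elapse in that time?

227 min = 13620 s.
Frames = 13620 × 60000/1001 = 817200000/1001 ≈ 816383.6164.
Complete frames: 816383.

816383 frames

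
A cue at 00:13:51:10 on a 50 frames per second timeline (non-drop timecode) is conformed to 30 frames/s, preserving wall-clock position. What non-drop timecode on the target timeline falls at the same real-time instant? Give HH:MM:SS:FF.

Source frame index: (0×3600 + 13×60 + 51) × 50 + 10 = 41560.
Real time: 41560 / (50) = 4156/5 s.
Target frame: (4156/5) × (30) = 24936.
At 30 labels/s: frame 24936 → 00:13:51:06.

00:13:51:06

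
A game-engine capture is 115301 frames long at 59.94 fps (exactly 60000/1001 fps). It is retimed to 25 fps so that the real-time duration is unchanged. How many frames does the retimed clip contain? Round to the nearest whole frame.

Frames at target rate = 115301 × (25) / (60000/1001) = 115416301/2400 ≈ 48090.125.
Nearest whole frame: 48090.

48090 frames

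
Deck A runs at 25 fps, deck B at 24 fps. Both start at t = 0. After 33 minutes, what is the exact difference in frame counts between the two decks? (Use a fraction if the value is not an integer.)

1980 frames

33 min = 1980 s.
A emits 25 × 1980 = 49500 frames; B emits 24 × 1980 = 47520.
Difference = 1980 frames; B is behind A.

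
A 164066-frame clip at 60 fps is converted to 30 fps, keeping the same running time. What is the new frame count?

82033 frames

Target frames = source frames × (target rate / source rate) = 164066 × (30)/(60) = 164066 × 1/2 = 82033.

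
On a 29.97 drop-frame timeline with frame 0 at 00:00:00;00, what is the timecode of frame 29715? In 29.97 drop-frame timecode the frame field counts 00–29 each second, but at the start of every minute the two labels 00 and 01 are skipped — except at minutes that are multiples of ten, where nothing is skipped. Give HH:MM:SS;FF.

Each 10-minute DF block holds 10 × 60 × 30 − 9 × 2 = 17982 frames. 29715 ÷ 17982 → 1 full block, remainder 11733.
Within the partial block the first minute is 1800 frames and each further minute 1798, so 6 further minute boundaries passed. Total skipped labels = 18 × 1 + 2 × 6 = 30.
Non-drop label index = 29715 + 30 = 29745; at 30 labels/s that is 00:16:31:15, i.e. DF 00:16:31;15.

00:16:31;15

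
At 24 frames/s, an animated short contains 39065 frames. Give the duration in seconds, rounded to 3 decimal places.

Running time = 39065 × 1/24 = 39065/24 s ≈ 1627.708 s.

1627.708 seconds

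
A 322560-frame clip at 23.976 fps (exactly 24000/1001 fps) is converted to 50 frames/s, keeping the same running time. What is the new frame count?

Target frames = source frames × (target rate / source rate) = 322560 × (50)/(24000/1001) = 322560 × 1001/480 = 672672.

672672 frames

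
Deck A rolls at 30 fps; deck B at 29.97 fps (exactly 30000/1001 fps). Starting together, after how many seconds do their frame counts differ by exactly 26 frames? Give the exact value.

13013/15 seconds

The gap grows by |30000/1001 − 30| = 30/1001 frames per second.
Time for a 26-frame gap: 26 ÷ (30/1001) = 13013/15 s.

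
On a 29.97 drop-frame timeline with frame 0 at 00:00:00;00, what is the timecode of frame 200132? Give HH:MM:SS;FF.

Ten DF minutes hold 17982 frames, so frame 200132 lies in block 11 (frames 197802–215783) with 2330 frames into that block.
The block's first minute is 1800 frames and the rest 1798 each; 2330 frames reaches minute 1, so 11 × 18 + 1 × 2 = 200 labels have been skipped so far.
Adding those back, label number 200132 + 200 = 200332 at 30 labels/s is 6677 s + 22 f = 1 h 51 min 17 s frame 22, i.e. 01:51:17;22.

01:51:17;22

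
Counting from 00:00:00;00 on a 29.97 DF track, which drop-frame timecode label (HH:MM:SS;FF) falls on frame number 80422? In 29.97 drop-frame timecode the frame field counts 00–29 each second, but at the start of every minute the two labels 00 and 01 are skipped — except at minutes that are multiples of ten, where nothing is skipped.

Ten DF minutes hold 17982 frames, so frame 80422 lies in block 4 (frames 71928–89909) with 8494 frames into that block.
The block's first minute is 1800 frames and the rest 1798 each; 8494 frames reaches minute 4, so 4 × 18 + 4 × 2 = 80 labels have been skipped so far.
Adding those back, label number 80422 + 80 = 80502 at 30 labels/s is 2683 s + 12 f = 0 h 44 min 43 s frame 12, i.e. 00:44:43;12.

00:44:43;12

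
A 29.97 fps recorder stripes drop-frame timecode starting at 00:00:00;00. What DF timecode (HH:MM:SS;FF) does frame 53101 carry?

00:29:31;25

Each 10-minute DF block holds 10 × 60 × 30 − 9 × 2 = 17982 frames. 53101 ÷ 17982 → 2 full blocks, remainder 17137.
Within the partial block the first minute is 1800 frames and each further minute 1798, so 9 further minute boundaries passed. Total skipped labels = 18 × 2 + 2 × 9 = 54.
Non-drop label index = 53101 + 54 = 53155; at 30 labels/s that is 00:29:31:25, i.e. DF 00:29:31;25.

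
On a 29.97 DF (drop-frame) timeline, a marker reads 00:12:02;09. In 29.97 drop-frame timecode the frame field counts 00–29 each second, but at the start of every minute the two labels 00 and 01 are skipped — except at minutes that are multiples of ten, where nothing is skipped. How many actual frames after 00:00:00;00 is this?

21647

Complete 10-minute blocks: 1, each 17982 frames → 17982.
Remaining 2 whole minutes in the current block: 1800 + 1 × 1798 = 3598 frames.
Within the current minute: 2 × 30 + 9 − 2 = 67 (labels ;00/;01 skipped at this minute). Total = 17982 + 3598 + 67 = 21647.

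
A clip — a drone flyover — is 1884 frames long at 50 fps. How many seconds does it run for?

Running time = 1884 / (50) = 37.68 s.

37.68 seconds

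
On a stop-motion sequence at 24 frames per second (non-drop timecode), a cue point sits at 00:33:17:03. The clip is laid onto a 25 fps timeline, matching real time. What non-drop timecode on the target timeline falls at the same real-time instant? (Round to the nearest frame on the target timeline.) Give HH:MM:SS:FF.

00:33:17:03

Source frame index: (0×3600 + 33×60 + 17) × 24 + 3 = 47931.
Real time: 47931 / (24) = 15977/8 s.
Target frame: (15977/8) × (25) = 399425/8 ≈ 49928.125 → 49928.
At 25 labels/s: frame 49928 → 00:33:17:03.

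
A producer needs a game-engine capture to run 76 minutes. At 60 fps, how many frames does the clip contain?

273600 frames

76 min = 4560 s.
Frames = 4560 × 60 = 273600.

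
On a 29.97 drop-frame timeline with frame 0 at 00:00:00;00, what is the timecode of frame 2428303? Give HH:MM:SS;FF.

22:30:24;13

Ten DF minutes hold 17982 frames, so frame 2428303 lies in block 135 (frames 2427570–2445551) with 733 frames into that block.
The block's first minute is 1800 frames and the rest 1798 each; 733 frames reaches minute 0, so 135 × 18 + 0 × 2 = 2430 labels have been skipped so far.
Adding those back, label number 2428303 + 2430 = 2430733 at 30 labels/s is 81024 s + 13 f = 22 h 30 min 24 s frame 13, i.e. 22:30:24;13.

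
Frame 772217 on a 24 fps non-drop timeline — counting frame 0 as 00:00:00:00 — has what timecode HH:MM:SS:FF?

772217 ÷ 24 = 32175 full seconds, remainder 17 frames.
32175 s = 8 h 56 min 15 s.
Timecode: 08:56:15:17.

08:56:15:17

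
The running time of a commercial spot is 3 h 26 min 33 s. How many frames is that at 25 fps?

309825 frames

3 h 26 min 33 s = 12393 s.
Frames = 12393 × 25 = 309825.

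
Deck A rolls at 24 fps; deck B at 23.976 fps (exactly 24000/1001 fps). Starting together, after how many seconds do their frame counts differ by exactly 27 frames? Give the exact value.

The gap grows by |24000/1001 − 24| = 24/1001 frames per second.
Time for a 27-frame gap: 27 ÷ (24/1001) = 1126.125 s.

1126.125 seconds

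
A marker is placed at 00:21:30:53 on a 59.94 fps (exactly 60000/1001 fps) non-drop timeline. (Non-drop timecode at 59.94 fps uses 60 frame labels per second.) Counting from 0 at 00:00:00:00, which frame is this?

Total seconds to the label: (0 × 3600 + 21 × 60 + 30) = 1290.
Frame index = 1290 × 60 + 53 = 77453.

77453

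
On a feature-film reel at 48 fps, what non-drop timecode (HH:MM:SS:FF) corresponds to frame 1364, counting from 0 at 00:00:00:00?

1364 ÷ 48 = 28 full seconds, remainder 20 frames.
28 s = 0 h 0 min 28 s.
Timecode: 00:00:28:20.

00:00:28:20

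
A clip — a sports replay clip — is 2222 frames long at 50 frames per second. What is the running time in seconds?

Running time = 2222 / (50) = 44.44 s.

44.44 seconds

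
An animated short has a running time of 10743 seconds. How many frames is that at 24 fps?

257832 frames

Frames = 10743 × 24 = 257832.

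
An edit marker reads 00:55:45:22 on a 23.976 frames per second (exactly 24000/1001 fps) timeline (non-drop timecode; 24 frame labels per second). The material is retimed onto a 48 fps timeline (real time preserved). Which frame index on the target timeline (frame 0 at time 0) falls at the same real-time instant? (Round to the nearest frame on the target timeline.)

frame 160765

Source frame index: (0×3600 + 55×60 + 45) × 24 + 22 = 80302.
Real time: 80302 / (24000/1001) = 40191151/12000 s.
Target frame: (40191151/12000) × (48) = 40191151/250 ≈ 160764.604 → 160765.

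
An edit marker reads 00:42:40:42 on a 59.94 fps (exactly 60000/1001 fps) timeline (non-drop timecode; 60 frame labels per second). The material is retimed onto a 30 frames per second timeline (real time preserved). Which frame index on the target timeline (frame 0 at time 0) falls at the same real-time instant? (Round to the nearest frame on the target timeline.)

Source frame index: (0×3600 + 42×60 + 40) × 60 + 42 = 153642.
Real time: 153642 / (60000/1001) = 25632607/10000 s.
Target frame: (25632607/10000) × (30) = 76897821/1000 ≈ 76897.821 → 76898.

frame 76898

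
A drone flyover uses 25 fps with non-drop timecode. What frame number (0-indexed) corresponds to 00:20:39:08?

Total seconds to the label: (0 × 3600 + 20 × 60 + 39) = 1239.
Frame index = 1239 × 25 + 8 = 30983.

frame 30983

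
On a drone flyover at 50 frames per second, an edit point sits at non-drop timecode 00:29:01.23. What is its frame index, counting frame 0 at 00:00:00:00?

frame 87073

Total seconds to the label: (0 × 3600 + 29 × 60 + 1) = 1741.
Frame index = 1741 × 50 + 23 = 87073.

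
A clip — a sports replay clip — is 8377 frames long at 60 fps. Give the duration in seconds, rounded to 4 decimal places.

139.6167 seconds

Running time = 8377 × 1/60 = 8377/60 s ≈ 139.6167 s.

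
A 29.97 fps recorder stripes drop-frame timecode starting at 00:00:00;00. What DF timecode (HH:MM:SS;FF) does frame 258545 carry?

Each 10-minute DF block holds 10 × 60 × 30 − 9 × 2 = 17982 frames. 258545 ÷ 17982 → 14 full blocks, remainder 6797.
Within the partial block the first minute is 1800 frames and each further minute 1798, so 3 further minute boundaries passed. Total skipped labels = 18 × 14 + 2 × 3 = 258.
Non-drop label index = 258545 + 258 = 258803; at 30 labels/s that is 02:23:46:23, i.e. DF 02:23:46;23.

02:23:46;23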